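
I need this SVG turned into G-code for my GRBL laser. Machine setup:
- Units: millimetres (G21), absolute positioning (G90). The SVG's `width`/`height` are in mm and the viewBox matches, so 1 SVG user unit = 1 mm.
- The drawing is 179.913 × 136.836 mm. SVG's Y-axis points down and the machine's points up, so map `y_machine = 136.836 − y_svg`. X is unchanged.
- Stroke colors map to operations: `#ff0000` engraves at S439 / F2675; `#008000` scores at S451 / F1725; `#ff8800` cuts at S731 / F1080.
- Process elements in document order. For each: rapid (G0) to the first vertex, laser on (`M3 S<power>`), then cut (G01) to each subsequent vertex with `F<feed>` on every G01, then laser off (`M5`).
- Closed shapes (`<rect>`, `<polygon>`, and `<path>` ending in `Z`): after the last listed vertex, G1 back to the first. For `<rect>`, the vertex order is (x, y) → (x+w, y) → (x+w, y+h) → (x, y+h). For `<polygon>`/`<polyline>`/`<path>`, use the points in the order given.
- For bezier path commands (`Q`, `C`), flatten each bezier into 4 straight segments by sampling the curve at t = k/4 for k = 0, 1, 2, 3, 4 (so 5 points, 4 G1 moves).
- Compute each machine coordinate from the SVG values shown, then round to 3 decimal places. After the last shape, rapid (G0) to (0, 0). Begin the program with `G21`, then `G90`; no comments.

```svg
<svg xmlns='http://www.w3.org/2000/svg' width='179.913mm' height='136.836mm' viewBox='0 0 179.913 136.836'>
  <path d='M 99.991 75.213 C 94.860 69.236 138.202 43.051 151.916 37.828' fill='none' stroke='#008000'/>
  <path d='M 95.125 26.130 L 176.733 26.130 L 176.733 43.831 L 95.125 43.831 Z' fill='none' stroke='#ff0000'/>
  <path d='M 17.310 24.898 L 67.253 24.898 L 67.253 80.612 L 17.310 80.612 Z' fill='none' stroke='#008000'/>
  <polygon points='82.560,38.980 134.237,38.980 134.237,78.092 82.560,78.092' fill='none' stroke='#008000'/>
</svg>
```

G21
G90
G0 X99.991 Y61.623
M3 S451
G01 X104.011 Y69.251 F1725
G01 X118.887 Y80.598 F1725
G01 X137.296 Y91.804 F1725
G01 X151.916 Y99.008 F1725
M5
G0 X95.125 Y110.706
M3 S439
G01 X176.733 Y110.706 F2675
G01 X176.733 Y93.005 F2675
G01 X95.125 Y93.005 F2675
G01 X95.125 Y110.706 F2675
M5
G0 X17.310 Y111.938
M3 S451
G01 X67.253 Y111.938 F1725
G01 X67.253 Y56.224 F1725
G01 X17.310 Y56.224 F1725
G01 X17.310 Y111.938 F1725
M5
G0 X82.560 Y97.856
M3 S451
G01 X134.237 Y97.856 F1725
G01 X134.237 Y58.744 F1725
G01 X82.560 Y58.744 F1725
G01 X82.560 Y97.856 F1725
M5
G0 X0.000 Y0.000

viewBox `0 0 179.913 136.836` with mm width/height → 1 unit = 1 mm. Flip: y_m = 136.836 − y_svg.

**Shape 1** — `<path>` cubic bezier, stroke `#008000` → score (S451, F1725). Control points (SVG): P0=(99.991,75.213), P1=(94.860,69.236), P2=(138.202,43.051), P3=(151.916,37.828); sampled at t=k/4. Machine vertices: (99.991,61.623) → (104.011,69.251) → (118.887,80.598) → (137.296,91.804) → (151.916,99.008). Open path.

**Shape 2** — `<path>` rectangle, stroke `#ff0000` → engrave (S439, F2675). Machine vertices: (95.125,110.706) → (176.733,110.706) → (176.733,93.005) → (95.125,93.005) → (95.125,110.706). Closed: final G1 returns to the first vertex.

**Shape 3** — `<path>` rectangle, stroke `#008000` → score (S451, F1725). Machine vertices: (17.310,111.938) → (67.253,111.938) → (67.253,56.224) → (17.310,56.224) → (17.310,111.938). Closed: final G1 returns to the first vertex.

**Shape 4** — `<polygon>` rectangle, stroke `#008000` → score (S451, F1725). Machine vertices: (82.560,97.856) → (134.237,97.856) → (134.237,58.744) → (82.560,58.744) → (82.560,97.856). Closed: final G1 returns to the first vertex.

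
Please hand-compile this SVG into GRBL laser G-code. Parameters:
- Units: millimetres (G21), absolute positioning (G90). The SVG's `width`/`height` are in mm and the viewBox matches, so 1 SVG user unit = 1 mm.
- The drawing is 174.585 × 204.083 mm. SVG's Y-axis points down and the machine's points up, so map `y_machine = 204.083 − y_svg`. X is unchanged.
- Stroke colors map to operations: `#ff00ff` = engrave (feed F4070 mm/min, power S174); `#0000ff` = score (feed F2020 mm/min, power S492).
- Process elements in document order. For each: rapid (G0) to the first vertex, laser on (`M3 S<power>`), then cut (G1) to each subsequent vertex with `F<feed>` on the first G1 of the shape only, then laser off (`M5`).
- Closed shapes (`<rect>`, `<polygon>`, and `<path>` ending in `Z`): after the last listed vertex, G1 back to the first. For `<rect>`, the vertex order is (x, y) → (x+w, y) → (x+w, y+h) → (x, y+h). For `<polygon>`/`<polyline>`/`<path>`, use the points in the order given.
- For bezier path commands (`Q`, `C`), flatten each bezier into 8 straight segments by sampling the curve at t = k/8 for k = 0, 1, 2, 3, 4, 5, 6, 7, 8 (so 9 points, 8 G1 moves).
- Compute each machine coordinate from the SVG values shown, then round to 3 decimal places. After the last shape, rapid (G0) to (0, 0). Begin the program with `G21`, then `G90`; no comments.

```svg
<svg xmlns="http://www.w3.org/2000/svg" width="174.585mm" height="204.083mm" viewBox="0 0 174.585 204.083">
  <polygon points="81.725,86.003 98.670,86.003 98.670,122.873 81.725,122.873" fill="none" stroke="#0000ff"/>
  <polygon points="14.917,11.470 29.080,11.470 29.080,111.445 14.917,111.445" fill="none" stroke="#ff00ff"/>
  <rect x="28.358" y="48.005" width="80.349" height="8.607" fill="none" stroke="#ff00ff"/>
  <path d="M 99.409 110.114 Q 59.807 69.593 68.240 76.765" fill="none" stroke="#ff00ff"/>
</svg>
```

G21
G90
G0 X81.725 Y118.080
M3 S492
G1 X98.670 Y118.080 F2020
G1 X98.670 Y81.210
G1 X81.725 Y81.210
G1 X81.725 Y118.080
M5
G0 X14.917 Y192.613
M3 S174
G1 X29.080 Y192.613 F4070
G1 X29.080 Y92.638
G1 X14.917 Y92.638
G1 X14.917 Y192.613
M5
G0 X28.358 Y156.078
M3 S174
G1 X108.707 Y156.078 F4070
G1 X108.707 Y147.471
G1 X28.358 Y147.471
G1 X28.358 Y156.078
M5
G0 X99.409 Y93.969
M3 S174
G1 X90.259 Y103.354 F4070
G1 X82.610 Y111.249
G1 X76.462 Y117.653
G1 X71.816 Y122.567
G1 X68.670 Y125.990
G1 X67.026 Y127.923
G1 X66.882 Y128.366
G1 X68.240 Y127.318
M5
G0 X0.000 Y0.000

Since the viewBox matches the mm dimensions, user units are millimetres directly. The only transform is the Y-flip y_m = 204.083 − y_svg.

Shape 1 is a rectangle drawn with `<polygon>`. Its stroke #0000ff means score at S492, F2020. After flipping Y the toolpath is (81.725,118.080) → (98.670,118.080) → (98.670,81.210) → (81.725,81.210) → (81.725,118.080), returning to the start.

Shape 2 is a rectangle drawn with `<polygon>`. Its stroke #ff00ff means engrave at S174, F4070. After flipping Y the toolpath is (14.917,192.613) → (29.080,192.613) → (29.080,92.638) → (14.917,92.638) → (14.917,192.613), returning to the start.

Shape 3 is a rectangle drawn with `<rect>`. Its stroke #ff00ff means engrave at S174, F4070. After flipping Y the toolpath is (28.358,156.078) → (108.707,156.078) → (108.707,147.471) → (28.358,147.471) → (28.358,156.078), returning to the start.

Shape 4 is a quadratic bezier drawn with `<path>`. Its stroke #ff00ff means engrave at S174, F4070. After flipping Y the toolpath is (99.409,93.969) → (90.259,103.354) → (82.610,111.249) → (76.462,117.653) → (71.816,122.567) → (68.670,125.990) → (67.026,127.923) → (66.882,128.366) → (68.240,127.318).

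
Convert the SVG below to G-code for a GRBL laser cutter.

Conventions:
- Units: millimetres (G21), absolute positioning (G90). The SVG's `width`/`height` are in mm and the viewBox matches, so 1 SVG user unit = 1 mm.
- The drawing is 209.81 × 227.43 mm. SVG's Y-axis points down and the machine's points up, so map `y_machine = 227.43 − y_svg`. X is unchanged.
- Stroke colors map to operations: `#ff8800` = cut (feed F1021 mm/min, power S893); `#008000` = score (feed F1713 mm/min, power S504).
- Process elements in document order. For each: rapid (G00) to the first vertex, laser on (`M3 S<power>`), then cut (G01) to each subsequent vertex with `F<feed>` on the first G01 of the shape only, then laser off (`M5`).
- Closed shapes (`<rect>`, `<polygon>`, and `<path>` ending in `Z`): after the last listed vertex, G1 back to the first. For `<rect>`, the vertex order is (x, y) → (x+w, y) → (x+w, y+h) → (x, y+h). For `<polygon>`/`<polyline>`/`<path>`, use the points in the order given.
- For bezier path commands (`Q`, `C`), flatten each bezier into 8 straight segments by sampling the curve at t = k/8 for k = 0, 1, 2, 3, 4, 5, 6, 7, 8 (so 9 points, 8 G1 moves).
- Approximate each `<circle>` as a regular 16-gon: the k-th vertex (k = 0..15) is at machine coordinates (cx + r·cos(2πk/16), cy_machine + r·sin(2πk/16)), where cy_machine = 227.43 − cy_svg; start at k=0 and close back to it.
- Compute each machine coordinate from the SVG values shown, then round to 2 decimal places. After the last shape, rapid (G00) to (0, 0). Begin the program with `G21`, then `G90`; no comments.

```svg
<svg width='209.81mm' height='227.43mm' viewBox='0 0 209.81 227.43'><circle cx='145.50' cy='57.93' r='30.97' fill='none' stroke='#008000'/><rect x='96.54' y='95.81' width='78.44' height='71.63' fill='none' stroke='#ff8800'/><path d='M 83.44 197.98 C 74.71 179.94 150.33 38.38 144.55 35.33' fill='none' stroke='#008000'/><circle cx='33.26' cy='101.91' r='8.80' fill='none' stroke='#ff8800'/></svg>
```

1 u = 1 mm; y_m = 227.43 − y.

[1] `<circle>` circle, #008000→score S504 F1713: (176.47,169.50) → (174.11,181.35) → (167.40,191.40) → (157.35,198.11) → (145.50,200.47) → (133.65,198.11) → (123.60,191.40) → (116.89,181.35) → (114.53,169.50) → (116.89,157.65) → (123.60,147.60) → (133.65,140.89) → (145.50,138.53) → (157.35,140.89) → (167.40,147.60) → (174.11,157.65) → (176.47,169.50) (closed)

[2] `<rect>` rectangle, #ff8800→cut S893 F1021: (96.54,131.62) → (174.98,131.62) → (174.98,59.99) → (96.54,59.99) → (96.54,131.62) (closed)

[3] `<path>` cubic bezier, #008000→score S504 F1713: (83.44,29.45) → (83.80,41.49) → (90.12,62.05) → (100.46,88.04) → (112.89,116.40) → (125.45,144.05) → (136.21,167.94) → (143.23,184.98) → (144.55,192.10)

[4] `<circle>` circle, #ff8800→cut S893 F1021: (42.06,125.52) → (41.39,128.89) → (39.48,131.74) → (36.63,133.65) → (33.26,134.32) → (29.89,133.65) → (27.04,131.74) → (25.13,128.89) → (24.46,125.52) → (25.13,122.15) → (27.04,119.30) → (29.89,117.39) → (33.26,116.72) → (36.63,117.39) → (39.48,119.30) → (41.39,122.15) → (42.06,125.52) (closed)

G21
G90
G00 X176.47 Y169.50
M3 S504
G01 X174.11 Y181.35 F1713
G01 X167.40 Y191.40
G01 X157.35 Y198.11
G01 X145.50 Y200.47
G01 X133.65 Y198.11
G01 X123.60 Y191.40
G01 X116.89 Y181.35
G01 X114.53 Y169.50
G01 X116.89 Y157.65
G01 X123.60 Y147.60
G01 X133.65 Y140.89
G01 X145.50 Y138.53
G01 X157.35 Y140.89
G01 X167.40 Y147.60
G01 X174.11 Y157.65
G01 X176.47 Y169.50
M5
G00 X96.54 Y131.62
M3 S893
G01 X174.98 Y131.62 F1021
G01 X174.98 Y59.99
G01 X96.54 Y59.99
G01 X96.54 Y131.62
M5
G00 X83.44 Y29.45
M3 S504
G01 X83.80 Y41.49 F1713
G01 X90.12 Y62.05
G01 X100.46 Y88.04
G01 X112.89 Y116.40
G01 X125.45 Y144.05
G01 X136.21 Y167.94
G01 X143.23 Y184.98
G01 X144.55 Y192.10
M5
G00 X42.06 Y125.52
M3 S893
G01 X41.39 Y128.89 F1021
G01 X39.48 Y131.74
G01 X36.63 Y133.65
G01 X33.26 Y134.32
G01 X29.89 Y133.65
G01 X27.04 Y131.74
G01 X25.13 Y128.89
G01 X24.46 Y125.52
G01 X25.13 Y122.15
G01 X27.04 Y119.30
G01 X29.89 Y117.39
G01 X33.26 Y116.72
G01 X36.63 Y117.39
G01 X39.48 Y119.30
G01 X41.39 Y122.15
G01 X42.06 Y125.52
M5
G00 X0.00 Y0.00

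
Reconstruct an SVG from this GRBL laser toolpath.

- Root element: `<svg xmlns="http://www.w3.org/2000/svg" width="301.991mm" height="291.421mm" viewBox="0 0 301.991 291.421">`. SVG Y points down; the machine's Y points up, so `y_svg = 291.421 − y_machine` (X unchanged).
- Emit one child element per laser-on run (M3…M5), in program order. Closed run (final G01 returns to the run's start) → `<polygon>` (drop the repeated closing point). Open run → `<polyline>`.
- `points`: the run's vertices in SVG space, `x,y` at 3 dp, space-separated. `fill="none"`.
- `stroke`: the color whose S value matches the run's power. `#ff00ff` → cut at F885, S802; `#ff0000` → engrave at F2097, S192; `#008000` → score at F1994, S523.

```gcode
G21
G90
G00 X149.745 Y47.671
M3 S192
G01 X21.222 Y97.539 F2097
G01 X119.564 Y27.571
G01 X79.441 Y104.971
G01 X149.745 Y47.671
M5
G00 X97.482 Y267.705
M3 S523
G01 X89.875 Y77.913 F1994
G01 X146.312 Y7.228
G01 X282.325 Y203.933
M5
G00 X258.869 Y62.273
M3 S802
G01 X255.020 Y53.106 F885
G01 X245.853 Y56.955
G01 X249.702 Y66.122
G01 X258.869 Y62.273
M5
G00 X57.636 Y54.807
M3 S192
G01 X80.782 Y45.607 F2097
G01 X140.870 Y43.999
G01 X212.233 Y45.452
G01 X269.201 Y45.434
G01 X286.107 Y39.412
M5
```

y_svg = 291.421 − y_m.

[1] S192→`#ff0000` (engrave); closed run; points: 149.745,243.750 21.222,193.882 119.564,263.850 79.441,186.450

[2] S523→`#008000` (score); open run; points: 97.482,23.716 89.875,213.508 146.312,284.193 282.325,87.488

[3] S802→`#ff00ff` (cut); closed run; points: 258.869,229.148 255.020,238.315 245.853,234.466 249.702,225.299

[4] S192→`#ff0000` (engrave); open run; points: 57.636,236.614 80.782,245.814 140.870,247.422 212.233,245.969 269.201,245.987 286.107,252.009

<svg xmlns="http://www.w3.org/2000/svg" width="301.991mm" height="291.421mm" viewBox="0 0 301.991 291.421">
  <polygon points="149.745,243.750 21.222,193.882 119.564,263.850 79.441,186.450" fill="none" stroke="#ff0000"/>
  <polyline points="97.482,23.716 89.875,213.508 146.312,284.193 282.325,87.488" fill="none" stroke="#008000"/>
  <polygon points="258.869,229.148 255.020,238.315 245.853,234.466 249.702,225.299" fill="none" stroke="#ff00ff"/>
  <polyline points="57.636,236.614 80.782,245.814 140.870,247.422 212.233,245.969 269.201,245.987 286.107,252.009" fill="none" stroke="#ff0000"/>
</svg>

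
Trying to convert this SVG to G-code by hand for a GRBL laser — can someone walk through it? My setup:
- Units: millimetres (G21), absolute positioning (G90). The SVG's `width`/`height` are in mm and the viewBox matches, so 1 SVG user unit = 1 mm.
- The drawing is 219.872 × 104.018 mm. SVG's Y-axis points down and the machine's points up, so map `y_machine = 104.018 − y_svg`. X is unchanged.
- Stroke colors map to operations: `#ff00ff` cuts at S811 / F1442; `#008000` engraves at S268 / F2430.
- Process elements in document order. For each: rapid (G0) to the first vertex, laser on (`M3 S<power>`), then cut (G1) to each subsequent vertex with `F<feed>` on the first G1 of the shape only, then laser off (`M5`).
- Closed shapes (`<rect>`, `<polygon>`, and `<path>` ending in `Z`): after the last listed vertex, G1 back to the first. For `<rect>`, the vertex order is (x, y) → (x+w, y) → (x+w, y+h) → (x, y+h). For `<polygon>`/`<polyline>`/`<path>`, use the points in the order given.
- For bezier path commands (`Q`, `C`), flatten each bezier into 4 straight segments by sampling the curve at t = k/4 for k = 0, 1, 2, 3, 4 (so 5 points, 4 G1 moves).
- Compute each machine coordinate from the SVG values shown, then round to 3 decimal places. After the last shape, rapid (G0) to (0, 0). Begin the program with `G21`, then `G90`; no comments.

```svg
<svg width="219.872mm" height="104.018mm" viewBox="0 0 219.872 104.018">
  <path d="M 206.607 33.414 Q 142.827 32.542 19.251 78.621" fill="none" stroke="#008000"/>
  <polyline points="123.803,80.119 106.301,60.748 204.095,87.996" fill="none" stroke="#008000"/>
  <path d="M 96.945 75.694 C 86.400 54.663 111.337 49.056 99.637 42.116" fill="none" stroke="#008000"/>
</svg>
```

Since the viewBox matches the mm dimensions, user units are millimetres directly. The only transform is the Y-flip y_m = 104.018 − y_svg.

Shape 1 is a quadratic bezier drawn with `<path>`. Its stroke #008000 means engrave at S268, F2430. After flipping Y the toolpath is (206.607,70.604) → (170.980,68.106) → (127.878,59.738) → (77.302,45.502) → (19.251,25.397).

Shape 2 is a open polyline drawn with `<polyline>`. Its stroke #008000 means engrave at S268, F2430. After flipping Y the toolpath is (123.803,23.899) → (106.301,43.270) → (204.095,16.022).

Shape 3 is a cubic bezier drawn with `<path>`. Its stroke #008000 means engrave at S268, F2430. After flipping Y the toolpath is (96.945,28.324) → (94.562,41.467) → (98.724,50.397) → (102.669,56.685) → (99.637,61.902).

G21
G90
G0 X206.607 Y70.604
M3 S268
G1 X170.980 Y68.106 F2430
G1 X127.878 Y59.738
G1 X77.302 Y45.502
G1 X19.251 Y25.397
M5
G0 X123.803 Y23.899
M3 S268
G1 X106.301 Y43.270 F2430
G1 X204.095 Y16.022
M5
G0 X96.945 Y28.324
M3 S268
G1 X94.562 Y41.467 F2430
G1 X98.724 Y50.397
G1 X102.669 Y56.685
G1 X99.637 Y61.902
M5
G0 X0.000 Y0.000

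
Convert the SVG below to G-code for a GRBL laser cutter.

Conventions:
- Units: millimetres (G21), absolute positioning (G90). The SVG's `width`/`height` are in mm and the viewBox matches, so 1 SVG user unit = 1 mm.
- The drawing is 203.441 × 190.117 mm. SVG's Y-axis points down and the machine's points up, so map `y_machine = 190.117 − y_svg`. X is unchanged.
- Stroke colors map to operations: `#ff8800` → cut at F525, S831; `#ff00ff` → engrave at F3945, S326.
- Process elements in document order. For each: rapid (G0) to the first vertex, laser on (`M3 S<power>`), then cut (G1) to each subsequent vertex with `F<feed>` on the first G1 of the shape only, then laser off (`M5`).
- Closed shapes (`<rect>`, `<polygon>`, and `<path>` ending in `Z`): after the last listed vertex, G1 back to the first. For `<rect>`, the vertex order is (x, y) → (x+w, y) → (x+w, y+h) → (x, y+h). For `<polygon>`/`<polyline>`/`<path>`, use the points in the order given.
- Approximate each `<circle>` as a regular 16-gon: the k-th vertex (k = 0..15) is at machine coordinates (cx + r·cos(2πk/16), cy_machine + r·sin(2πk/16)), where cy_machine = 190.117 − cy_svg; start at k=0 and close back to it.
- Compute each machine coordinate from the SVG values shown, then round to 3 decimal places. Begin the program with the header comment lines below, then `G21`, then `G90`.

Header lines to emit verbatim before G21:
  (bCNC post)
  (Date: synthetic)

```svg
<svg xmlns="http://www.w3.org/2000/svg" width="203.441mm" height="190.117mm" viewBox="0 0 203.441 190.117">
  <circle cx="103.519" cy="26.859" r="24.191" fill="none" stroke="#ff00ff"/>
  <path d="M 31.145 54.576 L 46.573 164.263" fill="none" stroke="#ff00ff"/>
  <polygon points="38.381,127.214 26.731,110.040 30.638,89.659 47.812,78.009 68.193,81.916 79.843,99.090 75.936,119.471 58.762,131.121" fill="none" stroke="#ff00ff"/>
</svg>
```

(bCNC post)
(Date: synthetic)
G21
G90
G0 X127.710 Y163.258
M3 S326
G1 X125.869 Y172.515 F3945
G1 X120.625 Y180.364
G1 X112.776 Y185.608
G1 X103.519 Y187.449
G1 X94.262 Y185.608
G1 X86.413 Y180.364
G1 X81.169 Y172.515
G1 X79.328 Y163.258
G1 X81.169 Y154.001
G1 X86.413 Y146.152
G1 X94.262 Y140.908
G1 X103.519 Y139.067
G1 X112.776 Y140.908
G1 X120.625 Y146.152
G1 X125.869 Y154.001
G1 X127.710 Y163.258
M5
G0 X31.145 Y135.541
M3 S326
G1 X46.573 Y25.854 F3945
M5
G0 X38.381 Y62.903
M3 S326
G1 X26.731 Y80.077 F3945
G1 X30.638 Y100.458
G1 X47.812 Y112.108
G1 X68.193 Y108.201
G1 X79.843 Y91.027
G1 X75.936 Y70.646
G1 X58.762 Y58.996
G1 X38.381 Y62.903
M5

Since the viewBox matches the mm dimensions, user units are millimetres directly. The only transform is the Y-flip y_m = 190.117 − y_svg.

Shape 1 is a circle drawn with `<circle>`. Its stroke #ff00ff means engrave at S326, F3945. After flipping Y the toolpath is (127.710,163.258) → (125.869,172.515) → (120.625,180.364) → (112.776,185.608) → (103.519,187.449) → (94.262,185.608) → (86.413,180.364) → (81.169,172.515) → (79.328,163.258) → (81.169,154.001) → (86.413,146.152) → (94.262,140.908) → (103.519,139.067) → (112.776,140.908) → (120.625,146.152) → (125.869,154.001) → (127.710,163.258), returning to the start.

Shape 2 is a line segment drawn with `<path>`. Its stroke #ff00ff means engrave at S326, F3945. After flipping Y the toolpath is (31.145,135.541) → (46.573,25.854).

Shape 3 is a regular polygon drawn with `<polygon>`. Its stroke #ff00ff means engrave at S326, F3945. After flipping Y the toolpath is (38.381,62.903) → (26.731,80.077) → (30.638,100.458) → (47.812,112.108) → (68.193,108.201) → (79.843,91.027) → (75.936,70.646) → (58.762,58.996) → (38.381,62.903), returning to the start.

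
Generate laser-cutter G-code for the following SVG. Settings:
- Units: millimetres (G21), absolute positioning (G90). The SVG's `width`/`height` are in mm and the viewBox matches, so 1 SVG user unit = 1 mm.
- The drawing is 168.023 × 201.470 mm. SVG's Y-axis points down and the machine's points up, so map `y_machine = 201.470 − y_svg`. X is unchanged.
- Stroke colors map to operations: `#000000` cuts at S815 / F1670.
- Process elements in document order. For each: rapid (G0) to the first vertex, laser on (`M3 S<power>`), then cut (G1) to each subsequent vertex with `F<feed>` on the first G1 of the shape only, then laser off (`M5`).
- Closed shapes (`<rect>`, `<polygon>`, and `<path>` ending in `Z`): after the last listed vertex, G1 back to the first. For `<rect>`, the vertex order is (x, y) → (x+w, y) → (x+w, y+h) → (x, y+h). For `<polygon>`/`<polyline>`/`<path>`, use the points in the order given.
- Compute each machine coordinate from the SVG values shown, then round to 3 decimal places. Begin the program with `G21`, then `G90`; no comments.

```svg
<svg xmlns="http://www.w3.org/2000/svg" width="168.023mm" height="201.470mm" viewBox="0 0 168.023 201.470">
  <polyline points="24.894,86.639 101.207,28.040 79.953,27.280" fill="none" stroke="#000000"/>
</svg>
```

1 u = 1 mm; y_m = 201.470 − y.

[1] `<polyline>` open polyline, #000000→cut S815 F1670: (24.894,114.831) → (101.207,173.430) → (79.953,174.190)

G21
G90
G0 X24.894 Y114.831
M3 S815
G1 X101.207 Y173.430 F1670
G1 X79.953 Y174.190
M5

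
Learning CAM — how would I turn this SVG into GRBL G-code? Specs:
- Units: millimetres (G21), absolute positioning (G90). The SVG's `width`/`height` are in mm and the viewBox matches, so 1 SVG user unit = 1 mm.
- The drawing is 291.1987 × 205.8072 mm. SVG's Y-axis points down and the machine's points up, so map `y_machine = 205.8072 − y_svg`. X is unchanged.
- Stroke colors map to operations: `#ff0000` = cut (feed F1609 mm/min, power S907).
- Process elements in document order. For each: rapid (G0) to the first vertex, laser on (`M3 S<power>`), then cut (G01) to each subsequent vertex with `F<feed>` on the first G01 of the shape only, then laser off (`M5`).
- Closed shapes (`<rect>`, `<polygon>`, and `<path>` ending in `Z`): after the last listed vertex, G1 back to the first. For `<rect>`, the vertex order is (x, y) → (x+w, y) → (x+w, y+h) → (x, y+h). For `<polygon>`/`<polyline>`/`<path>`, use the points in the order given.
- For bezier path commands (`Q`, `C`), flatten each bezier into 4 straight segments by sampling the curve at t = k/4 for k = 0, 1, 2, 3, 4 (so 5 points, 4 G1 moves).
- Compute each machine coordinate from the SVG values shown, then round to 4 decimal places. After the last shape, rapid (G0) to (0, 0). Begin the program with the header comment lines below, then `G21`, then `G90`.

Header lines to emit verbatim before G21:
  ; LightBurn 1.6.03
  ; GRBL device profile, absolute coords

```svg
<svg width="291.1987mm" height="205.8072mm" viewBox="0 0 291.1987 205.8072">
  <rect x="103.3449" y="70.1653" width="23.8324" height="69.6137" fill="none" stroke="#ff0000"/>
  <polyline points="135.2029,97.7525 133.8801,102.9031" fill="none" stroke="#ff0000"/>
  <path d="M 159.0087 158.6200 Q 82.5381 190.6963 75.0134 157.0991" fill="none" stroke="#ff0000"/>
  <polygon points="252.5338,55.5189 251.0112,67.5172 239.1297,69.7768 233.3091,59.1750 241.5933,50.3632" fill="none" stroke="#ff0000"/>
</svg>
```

Since the viewBox matches the mm dimensions, user units are millimetres directly. The only transform is the Y-flip y_m = 205.8072 − y_svg.

Shape 1 is a rectangle drawn with `<rect>`. Its stroke #ff0000 means cut at S907, F1609. After flipping Y the toolpath is (103.3449,135.6419) → (127.1773,135.6419) → (127.1773,66.0282) → (103.3449,66.0282) → (103.3449,135.6419), returning to the start.

Shape 2 is a line segment drawn with `<polyline>`. Its stroke #ff0000 means cut at S907, F1609. After flipping Y the toolpath is (135.2029,108.0547) → (133.8801,102.9041).

Shape 3 is a quadratic bezier drawn with `<path>`. Its stroke #ff0000 means cut at S907, F1609. After flipping Y the toolpath is (159.0087,47.1872) → (125.0825,35.2536) → (99.7746,31.5293) → (83.0849,36.0141) → (75.0134,48.7081).

Shape 4 is a regular polygon drawn with `<polygon>`. Its stroke #ff0000 means cut at S907, F1609. After flipping Y the toolpath is (252.5338,150.2883) → (251.0112,138.2900) → (239.1297,136.0304) → (233.3091,146.6322) → (241.5933,155.4440) → (252.5338,150.2883), returning to the start.

; LightBurn 1.6.03
; GRBL device profile, absolute coords
G21
G90
G0 X103.3449 Y135.6419
M3 S907
G01 X127.1773 Y135.6419 F1609
G01 X127.1773 Y66.0282
G01 X103.3449 Y66.0282
G01 X103.3449 Y135.6419
M5
G0 X135.2029 Y108.0547
M3 S907
G01 X133.8801 Y102.9041 F1609
M5
G0 X159.0087 Y47.1872
M3 S907
G01 X125.0825 Y35.2536 F1609
G01 X99.7746 Y31.5293
G01 X83.0849 Y36.0141
G01 X75.0134 Y48.7081
M5
G0 X252.5338 Y150.2883
M3 S907
G01 X251.0112 Y138.2900 F1609
G01 X239.1297 Y136.0304
G01 X233.3091 Y146.6322
G01 X241.5933 Y155.4440
G01 X252.5338 Y150.2883
M5
G0 X0.0000 Y0.0000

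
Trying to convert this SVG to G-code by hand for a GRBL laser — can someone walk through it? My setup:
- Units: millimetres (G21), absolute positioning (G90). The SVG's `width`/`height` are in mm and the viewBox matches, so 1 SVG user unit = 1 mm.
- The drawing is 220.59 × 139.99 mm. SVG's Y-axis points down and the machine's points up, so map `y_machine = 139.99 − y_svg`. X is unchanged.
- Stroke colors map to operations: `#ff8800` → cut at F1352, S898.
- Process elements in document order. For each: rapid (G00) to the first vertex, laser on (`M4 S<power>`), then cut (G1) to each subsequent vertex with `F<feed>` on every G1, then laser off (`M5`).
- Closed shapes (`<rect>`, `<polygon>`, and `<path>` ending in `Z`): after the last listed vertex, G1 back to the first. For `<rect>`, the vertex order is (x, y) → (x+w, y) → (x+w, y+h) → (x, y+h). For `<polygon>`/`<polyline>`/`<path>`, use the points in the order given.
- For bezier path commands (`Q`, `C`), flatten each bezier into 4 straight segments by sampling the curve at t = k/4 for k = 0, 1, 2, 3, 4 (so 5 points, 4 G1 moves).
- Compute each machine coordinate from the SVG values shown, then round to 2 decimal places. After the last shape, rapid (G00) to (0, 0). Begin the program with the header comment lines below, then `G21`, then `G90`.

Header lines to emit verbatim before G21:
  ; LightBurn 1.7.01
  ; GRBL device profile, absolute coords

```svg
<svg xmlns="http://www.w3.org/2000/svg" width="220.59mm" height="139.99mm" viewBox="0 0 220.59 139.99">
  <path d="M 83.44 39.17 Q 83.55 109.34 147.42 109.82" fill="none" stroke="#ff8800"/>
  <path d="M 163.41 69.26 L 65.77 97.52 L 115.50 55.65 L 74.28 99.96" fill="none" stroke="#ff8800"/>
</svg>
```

viewBox `0 0 220.59 139.99` with mm width/height → 1 unit = 1 mm. Flip: y_m = 139.99 − y_svg.

**Shape 1** — `<path>` quadratic bezier, stroke `#ff8800` → cut (S898, F1352). Control points (SVG): P0=(83.44,39.17), P1=(83.55,109.34), P2=(147.42,109.82); sampled at t=k/4. Machine vertices: (83.44,100.82) → (87.48,70.09) → (99.49,48.07) → (119.47,34.77) → (147.42,30.17). Open path.

**Shape 2** — `<path>` open polyline, stroke `#ff8800` → cut (S898, F1352). Machine vertices: (163.41,70.73) → (65.77,42.47) → (115.50,84.34) → (74.28,40.03). Open path.

; LightBurn 1.7.01
; GRBL device profile, absolute coords
G21
G90
G00 X83.44 Y100.82
M4 S898
G1 X87.48 Y70.09 F1352
G1 X99.49 Y48.07 F1352
G1 X119.47 Y34.77 F1352
G1 X147.42 Y30.17 F1352
M5
G00 X163.41 Y70.73
M4 S898
G1 X65.77 Y42.47 F1352
G1 X115.50 Y84.34 F1352
G1 X74.28 Y40.03 F1352
M5
G00 X0.00 Y0.00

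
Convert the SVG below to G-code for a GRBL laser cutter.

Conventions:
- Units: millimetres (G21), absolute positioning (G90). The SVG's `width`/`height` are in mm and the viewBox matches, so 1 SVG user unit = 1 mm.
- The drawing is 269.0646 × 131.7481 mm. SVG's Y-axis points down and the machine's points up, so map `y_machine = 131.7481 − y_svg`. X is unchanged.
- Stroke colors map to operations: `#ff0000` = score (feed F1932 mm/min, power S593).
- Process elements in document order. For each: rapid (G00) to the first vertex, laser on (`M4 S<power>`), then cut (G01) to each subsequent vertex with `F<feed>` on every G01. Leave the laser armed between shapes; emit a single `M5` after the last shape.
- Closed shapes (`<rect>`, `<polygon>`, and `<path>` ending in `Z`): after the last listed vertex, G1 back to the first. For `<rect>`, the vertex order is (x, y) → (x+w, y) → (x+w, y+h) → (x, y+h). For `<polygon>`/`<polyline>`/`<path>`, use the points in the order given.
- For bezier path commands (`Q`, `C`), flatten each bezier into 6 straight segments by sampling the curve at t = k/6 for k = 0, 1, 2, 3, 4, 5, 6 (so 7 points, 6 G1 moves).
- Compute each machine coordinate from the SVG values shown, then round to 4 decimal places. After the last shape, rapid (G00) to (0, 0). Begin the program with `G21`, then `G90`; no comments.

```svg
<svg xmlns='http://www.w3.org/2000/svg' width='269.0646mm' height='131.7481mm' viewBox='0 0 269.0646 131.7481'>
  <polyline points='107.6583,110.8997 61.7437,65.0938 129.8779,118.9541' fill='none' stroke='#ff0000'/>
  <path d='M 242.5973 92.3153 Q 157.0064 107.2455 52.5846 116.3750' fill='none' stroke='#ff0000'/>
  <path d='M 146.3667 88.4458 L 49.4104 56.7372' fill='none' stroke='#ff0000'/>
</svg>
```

G21
G90
G00 X107.6583 Y20.8484
M4 S593
G01 X61.7437 Y66.6543 F1932
G01 X129.8779 Y12.7940 F1932
G00 X242.5973 Y39.4328
M4 S593
G01 X213.5439 Y34.6172 F1932
G01 X183.4444 Y30.1239 F1932
G01 X152.2987 Y25.9528 F1932
G01 X120.1068 Y22.1040 F1932
G01 X86.8688 Y18.5774 F1932
G01 X52.5846 Y15.3731 F1932
G00 X146.3667 Y43.3023
M4 S593
G01 X49.4104 Y75.0109 F1932
M5
G00 X0.0000 Y0.0000

1 u = 1 mm; y_m = 131.7481 − y.

[1] `<polyline>` open polyline, #ff0000→score S593 F1932: (107.6583,20.8484) → (61.7437,66.6543) → (129.8779,12.7940)

[2] `<path>` quadratic bezier, #ff0000→score S593 F1932: (242.5973,39.4328) → (213.5439,34.6172) → (183.4444,30.1239) → (152.2987,25.9528) → (120.1068,22.1040) → (86.8688,18.5774) → (52.5846,15.3731)

[3] `<path>` line segment, #ff0000→score S593 F1932: (146.3667,43.3023) → (49.4104,75.0109)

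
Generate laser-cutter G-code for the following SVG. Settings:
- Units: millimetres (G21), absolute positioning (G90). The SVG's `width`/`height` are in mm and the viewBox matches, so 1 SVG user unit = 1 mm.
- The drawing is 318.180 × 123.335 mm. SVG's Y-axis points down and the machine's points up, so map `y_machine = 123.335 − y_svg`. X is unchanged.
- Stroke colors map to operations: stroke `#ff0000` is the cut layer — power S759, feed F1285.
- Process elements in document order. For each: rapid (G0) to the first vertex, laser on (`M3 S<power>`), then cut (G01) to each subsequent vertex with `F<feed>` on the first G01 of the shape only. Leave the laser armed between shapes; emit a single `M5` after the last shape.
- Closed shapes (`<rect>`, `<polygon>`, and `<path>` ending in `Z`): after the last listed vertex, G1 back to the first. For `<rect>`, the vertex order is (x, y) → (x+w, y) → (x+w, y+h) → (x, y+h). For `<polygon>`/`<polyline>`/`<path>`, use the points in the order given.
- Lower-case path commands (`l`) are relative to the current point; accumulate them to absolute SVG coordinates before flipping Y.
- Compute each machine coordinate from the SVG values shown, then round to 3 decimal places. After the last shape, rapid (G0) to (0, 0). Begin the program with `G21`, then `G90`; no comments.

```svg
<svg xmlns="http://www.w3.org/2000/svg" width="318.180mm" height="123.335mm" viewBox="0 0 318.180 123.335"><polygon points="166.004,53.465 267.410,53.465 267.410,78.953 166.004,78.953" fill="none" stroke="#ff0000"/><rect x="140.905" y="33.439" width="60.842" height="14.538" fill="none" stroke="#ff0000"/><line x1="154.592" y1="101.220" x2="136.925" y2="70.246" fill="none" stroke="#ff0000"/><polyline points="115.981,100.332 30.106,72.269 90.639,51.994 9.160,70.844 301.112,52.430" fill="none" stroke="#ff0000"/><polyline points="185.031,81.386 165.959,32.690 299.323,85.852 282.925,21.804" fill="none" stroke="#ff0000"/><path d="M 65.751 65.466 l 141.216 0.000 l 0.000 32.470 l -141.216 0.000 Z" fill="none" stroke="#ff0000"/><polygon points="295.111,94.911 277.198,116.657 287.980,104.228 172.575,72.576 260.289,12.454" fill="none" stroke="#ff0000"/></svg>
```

G21
G90
G0 X166.004 Y69.870
M3 S759
G01 X267.410 Y69.870 F1285
G01 X267.410 Y44.382
G01 X166.004 Y44.382
G01 X166.004 Y69.870
G0 X140.905 Y89.896
M3 S759
G01 X201.747 Y89.896 F1285
G01 X201.747 Y75.358
G01 X140.905 Y75.358
G01 X140.905 Y89.896
G0 X154.592 Y22.115
M3 S759
G01 X136.925 Y53.089 F1285
G0 X115.981 Y23.003
M3 S759
G01 X30.106 Y51.066 F1285
G01 X90.639 Y71.341
G01 X9.160 Y52.491
G01 X301.112 Y70.905
G0 X185.031 Y41.949
M3 S759
G01 X165.959 Y90.645 F1285
G01 X299.323 Y37.483
G01 X282.925 Y101.531
G0 X65.751 Y57.869
M3 S759
G01 X206.967 Y57.869 F1285
G01 X206.967 Y25.399
G01 X65.751 Y25.399
G01 X65.751 Y57.869
G0 X295.111 Y28.424
M3 S759
G01 X277.198 Y6.678 F1285
G01 X287.980 Y19.107
G01 X172.575 Y50.759
G01 X260.289 Y110.881
G01 X295.111 Y28.424
M5
G0 X0.000 Y0.000

viewBox `0 0 318.180 123.335` with mm width/height → 1 unit = 1 mm. Flip: y_m = 123.335 − y_svg.

**Shape 1** — `<polygon>` rectangle, stroke `#ff0000` → cut (S759, F1285). Machine vertices: (166.004,69.870) → (267.410,69.870) → (267.410,44.382) → (166.004,44.382) → (166.004,69.870). Closed: final G1 returns to the first vertex.

**Shape 2** — `<rect>` rectangle, stroke `#ff0000` → cut (S759, F1285). Machine vertices: (140.905,89.896) → (201.747,89.896) → (201.747,75.358) → (140.905,75.358) → (140.905,89.896). Closed: final G1 returns to the first vertex.

**Shape 3** — `<line>` line segment, stroke `#ff0000` → cut (S759, F1285). Machine vertices: (154.592,22.115) → (136.925,53.089). Open path.

**Shape 4** — `<polyline>` open polyline, stroke `#ff0000` → cut (S759, F1285). Machine vertices: (115.981,23.003) → (30.106,51.066) → (90.639,71.341) → (9.160,52.491) → (301.112,70.905). Open path.

**Shape 5** — `<polyline>` open polyline, stroke `#ff0000` → cut (S759, F1285). Machine vertices: (185.031,41.949) → (165.959,90.645) → (299.323,37.483) → (282.925,101.531). Open path.

**Shape 6** — `<path>` rectangle, stroke `#ff0000` → cut (S759, F1285). Machine vertices: (65.751,57.869) → (206.967,57.869) → (206.967,25.399) → (65.751,25.399) → (65.751,57.869). Closed: final G1 returns to the first vertex.

**Shape 7** — `<polygon>` closed polygon, stroke `#ff0000` → cut (S759, F1285). Machine vertices: (295.111,28.424) → (277.198,6.678) → (287.980,19.107) → (172.575,50.759) → (260.289,110.881) → (295.111,28.424). Closed: final G1 returns to the first vertex.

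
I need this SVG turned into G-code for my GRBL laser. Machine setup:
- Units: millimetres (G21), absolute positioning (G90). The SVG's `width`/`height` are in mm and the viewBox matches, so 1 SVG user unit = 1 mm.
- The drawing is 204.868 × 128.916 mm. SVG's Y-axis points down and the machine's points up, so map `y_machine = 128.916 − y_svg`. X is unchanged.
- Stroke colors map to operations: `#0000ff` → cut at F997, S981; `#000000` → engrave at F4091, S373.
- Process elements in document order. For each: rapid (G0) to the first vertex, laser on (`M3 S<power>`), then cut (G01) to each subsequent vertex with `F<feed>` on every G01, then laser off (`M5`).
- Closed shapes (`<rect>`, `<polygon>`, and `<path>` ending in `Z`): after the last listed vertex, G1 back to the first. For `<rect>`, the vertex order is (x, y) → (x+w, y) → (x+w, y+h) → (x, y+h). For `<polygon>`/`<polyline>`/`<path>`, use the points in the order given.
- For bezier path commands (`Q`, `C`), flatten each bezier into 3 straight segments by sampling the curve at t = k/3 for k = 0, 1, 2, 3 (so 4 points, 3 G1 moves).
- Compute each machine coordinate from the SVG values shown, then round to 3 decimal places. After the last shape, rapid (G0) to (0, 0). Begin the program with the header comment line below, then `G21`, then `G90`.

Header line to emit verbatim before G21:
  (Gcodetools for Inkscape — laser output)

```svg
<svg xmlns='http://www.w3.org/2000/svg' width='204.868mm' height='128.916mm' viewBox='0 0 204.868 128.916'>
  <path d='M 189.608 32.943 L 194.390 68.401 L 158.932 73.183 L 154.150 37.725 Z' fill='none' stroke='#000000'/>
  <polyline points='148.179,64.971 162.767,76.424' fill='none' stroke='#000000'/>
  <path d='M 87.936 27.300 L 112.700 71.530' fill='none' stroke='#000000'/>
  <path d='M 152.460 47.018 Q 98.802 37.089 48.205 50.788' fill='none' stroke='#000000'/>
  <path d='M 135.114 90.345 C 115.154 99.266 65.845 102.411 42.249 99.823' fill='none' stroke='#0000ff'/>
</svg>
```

(Gcodetools for Inkscape — laser output)
G21
G90
G0 X189.608 Y95.973
M3 S373
G01 X194.390 Y60.515 F4091
G01 X158.932 Y55.733 F4091
G01 X154.150 Y91.191 F4091
G01 X189.608 Y95.973 F4091
M5
G0 X148.179 Y63.945
M3 S373
G01 X162.767 Y52.492 F4091
M5
G0 X87.936 Y101.616
M3 S373
G01 X112.700 Y57.386 F4091
M5
G0 X152.460 Y81.898
M3 S373
G01 X117.028 Y85.892 F4091
G01 X82.276 Y84.635 F4091
G01 X48.205 Y78.128 F4091
M5
G0 X135.114 Y38.571
M3 S981
G01 X107.410 Y31.574 F997
G01 X72.377 Y28.418 F997
G01 X42.249 Y29.093 F997
M5
G0 X0.000 Y0.000

1 u = 1 mm; y_m = 128.916 − y.

[1] `<path>` regular polygon, #000000→engrave S373 F4091: (189.608,95.973) → (194.390,60.515) → (158.932,55.733) → (154.150,91.191) → (189.608,95.973) (closed)

[2] `<polyline>` line segment, #000000→engrave S373 F4091: (148.179,63.945) → (162.767,52.492)

[3] `<path>` line segment, #000000→engrave S373 F4091: (87.936,101.616) → (112.700,57.386)

[4] `<path>` quadratic bezier, #000000→engrave S373 F4091: (152.460,81.898) → (117.028,85.892) → (82.276,84.635) → (48.205,78.128)

[5] `<path>` cubic bezier, #0000ff→cut S981 F997: (135.114,38.571) → (107.410,31.574) → (72.377,28.418) → (42.249,29.093)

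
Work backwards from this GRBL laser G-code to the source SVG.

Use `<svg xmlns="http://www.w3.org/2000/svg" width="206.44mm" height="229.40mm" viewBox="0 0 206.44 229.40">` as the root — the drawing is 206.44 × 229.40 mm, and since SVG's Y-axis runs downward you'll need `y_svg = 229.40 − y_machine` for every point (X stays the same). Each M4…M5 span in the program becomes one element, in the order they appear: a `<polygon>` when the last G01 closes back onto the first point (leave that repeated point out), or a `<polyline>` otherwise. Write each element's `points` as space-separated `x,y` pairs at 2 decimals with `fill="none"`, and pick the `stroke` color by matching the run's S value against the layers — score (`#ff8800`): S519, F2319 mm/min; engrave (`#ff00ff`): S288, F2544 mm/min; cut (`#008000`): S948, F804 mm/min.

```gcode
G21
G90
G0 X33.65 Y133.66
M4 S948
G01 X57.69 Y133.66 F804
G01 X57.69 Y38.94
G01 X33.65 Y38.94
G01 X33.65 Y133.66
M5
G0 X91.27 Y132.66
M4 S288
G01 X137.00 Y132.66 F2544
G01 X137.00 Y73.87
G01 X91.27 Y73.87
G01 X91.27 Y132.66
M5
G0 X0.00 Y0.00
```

Machine Y-up, SVG Y-down with viewBox height 229.40, so y_svg = 229.40 − y_machine; X carries over.

Run 1: power S948 maps to stroke `#008000` (cut). The run returns to its start, so emit a `<polygon>` with points (Y-flipped): 33.65,95.74 57.69,95.74 57.69,190.46 33.65,190.46.

Run 2: power S288 maps to stroke `#ff00ff` (engrave). The run returns to its start, so emit a `<polygon>` with points (Y-flipped): 91.27,96.74 137.00,96.74 137.00,155.53 91.27,155.53.

<svg xmlns="http://www.w3.org/2000/svg" width="206.44mm" height="229.40mm" viewBox="0 0 206.44 229.40">
  <polygon points="33.65,95.74 57.69,95.74 57.69,190.46 33.65,190.46" fill="none" stroke="#008000"/>
  <polygon points="91.27,96.74 137.00,96.74 137.00,155.53 91.27,155.53" fill="none" stroke="#ff00ff"/>
</svg>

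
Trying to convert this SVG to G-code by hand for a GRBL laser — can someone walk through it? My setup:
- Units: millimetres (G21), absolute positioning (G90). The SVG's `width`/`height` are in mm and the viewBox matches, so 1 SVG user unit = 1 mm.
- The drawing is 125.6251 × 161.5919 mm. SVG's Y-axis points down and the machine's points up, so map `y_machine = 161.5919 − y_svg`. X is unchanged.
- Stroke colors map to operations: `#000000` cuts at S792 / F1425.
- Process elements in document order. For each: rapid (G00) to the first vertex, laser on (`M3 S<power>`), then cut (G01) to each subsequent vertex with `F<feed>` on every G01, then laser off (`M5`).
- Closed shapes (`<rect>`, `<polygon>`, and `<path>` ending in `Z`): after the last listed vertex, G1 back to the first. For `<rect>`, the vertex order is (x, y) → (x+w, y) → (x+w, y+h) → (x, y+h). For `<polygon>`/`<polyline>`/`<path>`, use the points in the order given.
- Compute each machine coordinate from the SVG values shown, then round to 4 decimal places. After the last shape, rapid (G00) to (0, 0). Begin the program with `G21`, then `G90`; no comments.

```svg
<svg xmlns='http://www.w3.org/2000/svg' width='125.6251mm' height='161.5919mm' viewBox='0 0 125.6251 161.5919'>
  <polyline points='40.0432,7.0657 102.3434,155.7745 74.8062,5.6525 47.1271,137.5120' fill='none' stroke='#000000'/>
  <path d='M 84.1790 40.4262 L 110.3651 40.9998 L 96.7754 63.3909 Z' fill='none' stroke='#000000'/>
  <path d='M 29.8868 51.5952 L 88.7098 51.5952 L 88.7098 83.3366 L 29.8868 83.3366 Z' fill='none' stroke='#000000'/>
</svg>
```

1 u = 1 mm; y_m = 161.5919 − y.

[1] `<polyline>` open polyline, #000000→cut S792 F1425: (40.0432,154.5262) → (102.3434,5.8174) → (74.8062,155.9394) → (47.1271,24.0799)

[2] `<path>` regular polygon, #000000→cut S792 F1425: (84.1790,121.1657) → (110.3651,120.5921) → (96.7754,98.2010) → (84.1790,121.1657) (closed)

[3] `<path>` rectangle, #000000→cut S792 F1425: (29.8868,109.9967) → (88.7098,109.9967) → (88.7098,78.2553) → (29.8868,78.2553) → (29.8868,109.9967) (closed)

G21
G90
G00 X40.0432 Y154.5262
M3 S792
G01 X102.3434 Y5.8174 F1425
G01 X74.8062 Y155.9394 F1425
G01 X47.1271 Y24.0799 F1425
M5
G00 X84.1790 Y121.1657
M3 S792
G01 X110.3651 Y120.5921 F1425
G01 X96.7754 Y98.2010 F1425
G01 X84.1790 Y121.1657 F1425
M5
G00 X29.8868 Y109.9967
M3 S792
G01 X88.7098 Y109.9967 F1425
G01 X88.7098 Y78.2553 F1425
G01 X29.8868 Y78.2553 F1425
G01 X29.8868 Y109.9967 F1425
M5
G00 X0.0000 Y0.0000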